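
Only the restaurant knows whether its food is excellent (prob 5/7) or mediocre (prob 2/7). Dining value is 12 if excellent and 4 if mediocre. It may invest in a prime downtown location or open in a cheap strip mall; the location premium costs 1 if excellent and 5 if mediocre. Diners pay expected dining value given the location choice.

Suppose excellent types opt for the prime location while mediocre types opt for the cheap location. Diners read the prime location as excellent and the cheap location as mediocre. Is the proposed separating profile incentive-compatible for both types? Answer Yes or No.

No

Under these beliefs, the prime location earns price premium 12 and the cheap location earns price premium 4.
excellent: the prime location nets 12 − 1 = 11; the cheap location nets 4. excellent prefers the prime location.
mediocre: the prime location nets 12 − 5 = 7; the cheap location nets 4. mediocre would deviate to the prime location.
mediocre has a profitable deviation, so the profile is not an equilibrium.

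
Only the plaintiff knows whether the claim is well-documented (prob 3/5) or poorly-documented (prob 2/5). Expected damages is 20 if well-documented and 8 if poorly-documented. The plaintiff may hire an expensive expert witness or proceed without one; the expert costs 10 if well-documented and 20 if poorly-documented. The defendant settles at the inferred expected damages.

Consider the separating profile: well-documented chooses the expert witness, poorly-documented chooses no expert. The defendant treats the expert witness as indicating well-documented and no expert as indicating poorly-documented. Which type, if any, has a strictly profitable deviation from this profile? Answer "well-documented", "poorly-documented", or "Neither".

Neither

The expert witness pays 20; no expert pays 8.
well-documented: assigned the expert witness, nets 20 − 10 = 10; deviating to no expert nets 8.
poorly-documented: assigned no expert, nets 8; deviating to the expert witness nets 20 − 20 = 0.
Both types strictly prefer their assigned action; no profitable deviation.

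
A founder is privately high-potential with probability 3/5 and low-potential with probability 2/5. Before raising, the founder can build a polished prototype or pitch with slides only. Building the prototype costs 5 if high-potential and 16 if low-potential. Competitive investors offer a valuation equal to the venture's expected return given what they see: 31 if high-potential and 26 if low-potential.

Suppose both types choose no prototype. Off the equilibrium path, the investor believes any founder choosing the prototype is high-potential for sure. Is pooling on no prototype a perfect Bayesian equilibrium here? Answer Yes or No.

Yes

On path, the investor holds the prior and pays 3/5·31 + 2/5·26 = 29. Off path (the prototype), believing high-potential, it pays 31.
high-potential: no prototype nets 29; the prototype nets 31 − 5 = 26. high-potential stays.
low-potential: no prototype nets 29; the prototype nets 31 − 16 = 15. low-potential stays.
No type deviates, so pooling is sustained.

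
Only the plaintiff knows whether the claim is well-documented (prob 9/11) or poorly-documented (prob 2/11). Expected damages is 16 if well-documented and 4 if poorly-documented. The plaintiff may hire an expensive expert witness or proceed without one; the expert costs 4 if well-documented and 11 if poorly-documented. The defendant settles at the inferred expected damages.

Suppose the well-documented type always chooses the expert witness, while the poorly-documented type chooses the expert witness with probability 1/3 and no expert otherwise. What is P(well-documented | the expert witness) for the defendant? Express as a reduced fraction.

P(the expert witness) = (9/11)·1 + (2/11)·(1/3) = 29/33.
By Bayes' rule, P(well-documented | the expert witness) = (9/11) / (29/33) = 27/29.

27/29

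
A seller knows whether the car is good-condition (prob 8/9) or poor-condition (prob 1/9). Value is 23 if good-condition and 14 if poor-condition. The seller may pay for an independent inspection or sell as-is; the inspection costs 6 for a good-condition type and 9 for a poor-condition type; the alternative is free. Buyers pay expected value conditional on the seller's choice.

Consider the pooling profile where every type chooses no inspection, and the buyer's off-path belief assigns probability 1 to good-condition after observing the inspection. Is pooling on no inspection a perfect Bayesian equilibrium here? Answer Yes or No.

Yes

On path, the buyer holds the prior and pays 8/9·23 + 1/9·14 = 22. Off path (the inspection), believing good-condition, it pays 23.
good-condition: no inspection nets 22; the inspection nets 23 − 6 = 17. good-condition stays.
poor-condition: no inspection nets 22; the inspection nets 23 − 9 = 14. poor-condition stays.
No type deviates, so pooling is sustained.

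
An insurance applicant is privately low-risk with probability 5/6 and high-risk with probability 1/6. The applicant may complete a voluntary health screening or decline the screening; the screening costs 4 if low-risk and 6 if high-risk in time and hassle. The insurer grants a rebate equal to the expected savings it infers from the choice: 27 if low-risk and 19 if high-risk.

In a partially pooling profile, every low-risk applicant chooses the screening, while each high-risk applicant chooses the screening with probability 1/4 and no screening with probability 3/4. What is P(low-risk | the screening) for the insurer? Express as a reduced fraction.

20/21

P(the screening) = (5/6)·1 + (1/6)·(1/4) = 7/8.
By Bayes' rule, P(low-risk | the screening) = (5/6) / (7/8) = 20/21.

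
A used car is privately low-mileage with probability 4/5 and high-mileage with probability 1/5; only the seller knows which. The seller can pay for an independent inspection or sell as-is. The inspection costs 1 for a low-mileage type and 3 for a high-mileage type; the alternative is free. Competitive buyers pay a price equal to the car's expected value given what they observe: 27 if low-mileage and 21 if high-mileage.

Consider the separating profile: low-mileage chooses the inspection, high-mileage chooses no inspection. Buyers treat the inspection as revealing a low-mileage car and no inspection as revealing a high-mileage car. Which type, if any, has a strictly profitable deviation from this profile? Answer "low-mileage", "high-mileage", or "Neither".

The inspection pays 27; no inspection pays 21.
low-mileage: assigned the inspection, nets 27 − 1 = 26; deviating to no inspection nets 21.
high-mileage: assigned no inspection, nets 21; deviating to the inspection nets 27 − 3 = 24.
The high-mileage type gains 3 by deviating.

high-mileage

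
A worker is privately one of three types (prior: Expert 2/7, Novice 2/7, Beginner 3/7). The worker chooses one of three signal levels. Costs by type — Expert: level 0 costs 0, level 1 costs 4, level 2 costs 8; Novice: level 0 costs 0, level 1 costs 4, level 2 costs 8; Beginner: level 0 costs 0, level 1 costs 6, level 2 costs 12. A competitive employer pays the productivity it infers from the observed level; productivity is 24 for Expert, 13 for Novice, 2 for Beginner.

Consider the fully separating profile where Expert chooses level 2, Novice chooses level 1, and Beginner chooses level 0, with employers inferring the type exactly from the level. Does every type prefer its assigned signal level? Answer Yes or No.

Separating wages: level 2 → 24, level 1 → 13, level 0 → 2.
Expert (assigned level 2): level 0: 2 − 0 = 2; level 1: 13 − 4 = 9; level 2: 24 − 8 = 16. Expert stays.
Novice (assigned level 1): level 0: 2 − 0 = 2; level 1: 13 − 4 = 9; level 2: 24 − 8 = 16. Novice prefers level 2.
Beginner (assigned level 0): level 0: 2 − 0 = 2; level 1: 13 − 6 = 7; level 2: 24 − 12 = 12. Beginner prefers level 2.
At least one type deviates; the separating profile fails.

No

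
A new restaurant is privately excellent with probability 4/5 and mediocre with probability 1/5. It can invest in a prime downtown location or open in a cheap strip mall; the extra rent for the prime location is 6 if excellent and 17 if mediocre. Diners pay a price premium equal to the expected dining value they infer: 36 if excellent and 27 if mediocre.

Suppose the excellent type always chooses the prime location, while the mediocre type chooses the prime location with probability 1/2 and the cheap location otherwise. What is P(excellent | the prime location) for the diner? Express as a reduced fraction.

8/9

P(the prime location) = (4/5)·1 + (1/5)·(1/2) = 9/10.
By Bayes' rule, P(excellent | the prime location) = (4/5) / (9/10) = 8/9.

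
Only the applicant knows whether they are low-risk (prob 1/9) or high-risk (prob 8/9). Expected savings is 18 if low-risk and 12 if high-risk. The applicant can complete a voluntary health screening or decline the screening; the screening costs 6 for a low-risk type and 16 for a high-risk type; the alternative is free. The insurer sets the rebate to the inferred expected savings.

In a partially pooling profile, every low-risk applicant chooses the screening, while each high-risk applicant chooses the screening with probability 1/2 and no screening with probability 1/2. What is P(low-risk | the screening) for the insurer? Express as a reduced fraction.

P(the screening) = (1/9)·1 + (8/9)·(1/2) = 5/9.
By Bayes' rule, P(low-risk | the screening) = (1/9) / (5/9) = 1/5.

1/5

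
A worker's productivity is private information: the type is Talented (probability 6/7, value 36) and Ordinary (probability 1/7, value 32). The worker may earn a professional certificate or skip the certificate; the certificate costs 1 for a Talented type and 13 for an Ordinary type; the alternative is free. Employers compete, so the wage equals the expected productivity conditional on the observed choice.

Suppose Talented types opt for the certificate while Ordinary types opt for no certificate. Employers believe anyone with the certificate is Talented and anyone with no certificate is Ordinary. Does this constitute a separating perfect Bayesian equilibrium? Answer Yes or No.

Yes

Under these beliefs, the certificate earns wage 36 and no certificate earns wage 32.
Talented: the certificate nets 36 − 1 = 35; no certificate nets 32. Talented prefers the certificate.
Ordinary: the certificate nets 36 − 13 = 23; no certificate nets 32. Ordinary prefers no certificate.
Neither type deviates, so the separating profile is an equilibrium.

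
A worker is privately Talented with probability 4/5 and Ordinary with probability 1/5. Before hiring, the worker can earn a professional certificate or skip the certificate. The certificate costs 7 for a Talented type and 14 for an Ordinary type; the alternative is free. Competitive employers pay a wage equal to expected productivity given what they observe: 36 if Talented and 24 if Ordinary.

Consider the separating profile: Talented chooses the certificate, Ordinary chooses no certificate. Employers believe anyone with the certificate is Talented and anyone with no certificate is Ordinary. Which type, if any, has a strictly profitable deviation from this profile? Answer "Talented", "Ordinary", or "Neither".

Neither

The certificate pays 36; no certificate pays 24.
Talented: assigned the certificate, nets 36 − 7 = 29; deviating to no certificate nets 24.
Ordinary: assigned no certificate, nets 24; deviating to the certificate nets 36 − 14 = 22.
Both types strictly prefer their assigned action; no profitable deviation.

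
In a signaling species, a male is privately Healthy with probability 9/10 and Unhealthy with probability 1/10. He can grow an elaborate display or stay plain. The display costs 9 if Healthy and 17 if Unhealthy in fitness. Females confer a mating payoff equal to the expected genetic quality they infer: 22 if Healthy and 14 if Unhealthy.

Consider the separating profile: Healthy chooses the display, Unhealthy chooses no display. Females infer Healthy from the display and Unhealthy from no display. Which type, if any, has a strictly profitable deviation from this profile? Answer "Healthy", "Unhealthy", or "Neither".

Healthy

The display pays 22; no display pays 14.
Healthy: assigned the display, nets 22 − 9 = 13; deviating to no display nets 14.
Unhealthy: assigned no display, nets 14; deviating to the display nets 22 − 17 = 5.
The Healthy type gains 1 by deviating.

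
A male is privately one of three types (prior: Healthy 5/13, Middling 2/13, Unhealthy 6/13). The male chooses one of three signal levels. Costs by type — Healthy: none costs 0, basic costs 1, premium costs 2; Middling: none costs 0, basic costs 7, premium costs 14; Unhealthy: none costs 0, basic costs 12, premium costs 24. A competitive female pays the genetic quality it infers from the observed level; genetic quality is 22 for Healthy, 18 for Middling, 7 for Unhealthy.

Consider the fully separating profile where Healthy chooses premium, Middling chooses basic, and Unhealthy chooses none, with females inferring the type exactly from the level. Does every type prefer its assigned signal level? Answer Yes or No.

Yes

Separating mating payoffs: premium → 22, basic → 18, none → 7.
Healthy (assigned premium): none: 7 − 0 = 7; basic: 18 − 1 = 17; premium: 22 − 2 = 20. Healthy stays.
Middling (assigned basic): none: 7 − 0 = 7; basic: 18 − 7 = 11; premium: 22 − 14 = 8. Middling stays.
Unhealthy (assigned none): none: 7 − 0 = 7; basic: 18 − 12 = 6; premium: 22 − 24 = -2. Unhealthy stays.
Every type prefers its assigned level; separation holds.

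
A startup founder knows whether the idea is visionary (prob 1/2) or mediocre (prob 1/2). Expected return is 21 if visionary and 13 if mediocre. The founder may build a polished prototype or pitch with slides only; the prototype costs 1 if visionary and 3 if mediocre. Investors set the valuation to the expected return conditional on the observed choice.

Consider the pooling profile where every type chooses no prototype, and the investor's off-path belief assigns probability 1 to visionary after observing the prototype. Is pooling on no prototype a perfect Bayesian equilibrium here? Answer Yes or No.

No

On path, the investor holds the prior and pays 1/2·21 + 1/2·13 = 17. Off path (the prototype), believing visionary, it pays 21.
visionary: no prototype nets 17; the prototype nets 21 − 1 = 20. visionary would deviate.
mediocre: no prototype nets 17; the prototype nets 21 − 3 = 18. mediocre would deviate.
A type deviates, so pooling fails.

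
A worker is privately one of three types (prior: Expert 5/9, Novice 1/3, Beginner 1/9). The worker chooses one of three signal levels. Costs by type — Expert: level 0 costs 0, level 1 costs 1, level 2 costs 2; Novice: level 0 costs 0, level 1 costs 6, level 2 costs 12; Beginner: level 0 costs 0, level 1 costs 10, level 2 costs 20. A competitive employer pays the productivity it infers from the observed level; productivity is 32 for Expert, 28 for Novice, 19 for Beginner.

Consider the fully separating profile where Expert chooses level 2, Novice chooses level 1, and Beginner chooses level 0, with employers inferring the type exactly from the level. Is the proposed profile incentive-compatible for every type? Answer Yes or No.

Separating wages: level 2 → 32, level 1 → 28, level 0 → 19.
Expert (assigned level 2): level 0: 19 − 0 = 19; level 1: 28 − 1 = 27; level 2: 32 − 2 = 30. Expert stays.
Novice (assigned level 1): level 0: 19 − 0 = 19; level 1: 28 − 6 = 22; level 2: 32 − 12 = 20. Novice stays.
Beginner (assigned level 0): level 0: 19 − 0 = 19; level 1: 28 − 10 = 18; level 2: 32 − 20 = 12. Beginner stays.
Every type prefers its assigned level; separation holds.

Yes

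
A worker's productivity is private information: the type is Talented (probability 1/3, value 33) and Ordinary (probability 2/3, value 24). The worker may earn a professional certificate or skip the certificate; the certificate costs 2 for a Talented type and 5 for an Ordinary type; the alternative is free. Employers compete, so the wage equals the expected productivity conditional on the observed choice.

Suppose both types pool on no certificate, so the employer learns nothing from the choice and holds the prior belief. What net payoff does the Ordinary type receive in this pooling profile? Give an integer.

Pooled wage = 1/3·33 + 2/3·24 = 27.
Ordinary pays no cost for no certificate, so net payoff = 27.

27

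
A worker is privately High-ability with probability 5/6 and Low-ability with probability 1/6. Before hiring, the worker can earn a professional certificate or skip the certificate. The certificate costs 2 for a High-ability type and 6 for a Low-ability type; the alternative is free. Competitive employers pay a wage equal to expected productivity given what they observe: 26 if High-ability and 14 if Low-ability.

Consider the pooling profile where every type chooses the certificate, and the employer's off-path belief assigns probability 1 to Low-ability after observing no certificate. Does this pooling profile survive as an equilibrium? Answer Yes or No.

Yes

On path, the employer holds the prior and pays 5/6·26 + 1/6·14 = 24. Off path (no certificate), believing Low-ability, it pays 14.
High-ability: the certificate nets 24 − 2 = 22; no certificate nets 14. High-ability stays.
Low-ability: the certificate nets 24 − 6 = 18; no certificate nets 14. Low-ability stays.
No type deviates, so pooling is sustained.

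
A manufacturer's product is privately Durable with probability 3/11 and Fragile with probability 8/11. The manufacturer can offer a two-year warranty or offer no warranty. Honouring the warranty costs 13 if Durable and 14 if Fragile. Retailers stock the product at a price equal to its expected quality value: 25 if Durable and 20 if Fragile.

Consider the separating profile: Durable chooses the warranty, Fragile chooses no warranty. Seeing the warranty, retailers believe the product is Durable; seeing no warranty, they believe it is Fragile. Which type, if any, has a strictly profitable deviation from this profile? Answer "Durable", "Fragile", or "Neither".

Durable

The warranty pays 25; no warranty pays 20.
Durable: assigned the warranty, nets 25 − 13 = 12; deviating to no warranty nets 20.
Fragile: assigned no warranty, nets 20; deviating to the warranty nets 25 − 14 = 11.
The Durable type gains 8 by deviating.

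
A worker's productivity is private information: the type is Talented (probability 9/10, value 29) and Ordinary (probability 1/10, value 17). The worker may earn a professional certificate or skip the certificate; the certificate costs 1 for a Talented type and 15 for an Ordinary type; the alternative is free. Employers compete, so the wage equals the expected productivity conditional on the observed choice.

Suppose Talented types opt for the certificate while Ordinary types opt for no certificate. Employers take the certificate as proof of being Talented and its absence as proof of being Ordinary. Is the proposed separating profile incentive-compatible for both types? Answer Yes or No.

Yes

Under these beliefs, the certificate earns wage 29 and no certificate earns wage 17.
Talented: the certificate nets 29 − 1 = 28; no certificate nets 17. Talented prefers the certificate.
Ordinary: the certificate nets 29 − 15 = 14; no certificate nets 17. Ordinary prefers no certificate.
Neither type deviates, so the separating profile is an equilibrium.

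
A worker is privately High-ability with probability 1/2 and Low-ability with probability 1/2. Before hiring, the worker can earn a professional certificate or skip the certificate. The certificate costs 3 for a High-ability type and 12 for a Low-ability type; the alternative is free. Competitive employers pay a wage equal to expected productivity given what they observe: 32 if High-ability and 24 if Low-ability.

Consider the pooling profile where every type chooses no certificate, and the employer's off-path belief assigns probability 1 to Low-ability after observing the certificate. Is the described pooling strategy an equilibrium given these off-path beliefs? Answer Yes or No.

Yes

On path, the employer holds the prior and pays 1/2·32 + 1/2·24 = 28. Off path (the certificate), believing Low-ability, it pays 24.
High-ability: no certificate nets 28; the certificate nets 24 − 3 = 21. High-ability stays.
Low-ability: no certificate nets 28; the certificate nets 24 − 12 = 12. Low-ability stays.
No type deviates, so pooling is sustained.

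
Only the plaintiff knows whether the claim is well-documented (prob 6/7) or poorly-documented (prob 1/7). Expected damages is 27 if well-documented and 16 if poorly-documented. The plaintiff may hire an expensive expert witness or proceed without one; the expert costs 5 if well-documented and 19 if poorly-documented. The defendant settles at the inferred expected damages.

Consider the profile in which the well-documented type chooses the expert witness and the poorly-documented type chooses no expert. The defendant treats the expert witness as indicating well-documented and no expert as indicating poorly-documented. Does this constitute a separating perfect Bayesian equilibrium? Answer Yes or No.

Under these beliefs, the expert witness earns settlement 27 and no expert earns settlement 16.
well-documented: the expert witness nets 27 − 5 = 22; no expert nets 16. well-documented prefers the expert witness.
poorly-documented: the expert witness nets 27 − 19 = 8; no expert nets 16. poorly-documented prefers no expert.
Neither type deviates, so the separating profile is an equilibrium.

Yes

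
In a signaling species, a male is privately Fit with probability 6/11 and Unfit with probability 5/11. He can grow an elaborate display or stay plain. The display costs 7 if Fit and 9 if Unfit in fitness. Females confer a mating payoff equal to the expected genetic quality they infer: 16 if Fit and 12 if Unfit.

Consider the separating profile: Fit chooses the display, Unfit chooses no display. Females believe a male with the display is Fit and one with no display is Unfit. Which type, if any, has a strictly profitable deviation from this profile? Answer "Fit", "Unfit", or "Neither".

The display pays 16; no display pays 12.
Fit: assigned the display, nets 16 − 7 = 9; deviating to no display nets 12.
Unfit: assigned no display, nets 12; deviating to the display nets 16 − 9 = 7.
The Fit type gains 3 by deviating.

Fit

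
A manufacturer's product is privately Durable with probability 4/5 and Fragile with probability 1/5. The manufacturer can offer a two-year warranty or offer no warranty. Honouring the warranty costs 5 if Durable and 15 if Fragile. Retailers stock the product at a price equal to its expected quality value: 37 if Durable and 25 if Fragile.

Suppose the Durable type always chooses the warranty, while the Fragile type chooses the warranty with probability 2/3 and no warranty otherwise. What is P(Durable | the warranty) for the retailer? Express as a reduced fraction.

6/7

P(the warranty) = (4/5)·1 + (1/5)·(2/3) = 14/15.
By Bayes' rule, P(Durable | the warranty) = (4/5) / (14/15) = 6/7.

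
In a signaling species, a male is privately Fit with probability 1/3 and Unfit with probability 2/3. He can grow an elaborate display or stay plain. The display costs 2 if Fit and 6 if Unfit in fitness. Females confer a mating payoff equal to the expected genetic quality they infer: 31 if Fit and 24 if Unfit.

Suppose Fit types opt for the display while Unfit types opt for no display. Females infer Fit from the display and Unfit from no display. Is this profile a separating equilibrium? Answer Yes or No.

No

Under these beliefs, the display earns mating payoff 31 and no display earns mating payoff 24.
Fit: the display nets 31 − 2 = 29; no display nets 24. Fit prefers the display.
Unfit: the display nets 31 − 6 = 25; no display nets 24. Unfit would deviate to the display.
Unfit has a profitable deviation, so the profile is not an equilibrium.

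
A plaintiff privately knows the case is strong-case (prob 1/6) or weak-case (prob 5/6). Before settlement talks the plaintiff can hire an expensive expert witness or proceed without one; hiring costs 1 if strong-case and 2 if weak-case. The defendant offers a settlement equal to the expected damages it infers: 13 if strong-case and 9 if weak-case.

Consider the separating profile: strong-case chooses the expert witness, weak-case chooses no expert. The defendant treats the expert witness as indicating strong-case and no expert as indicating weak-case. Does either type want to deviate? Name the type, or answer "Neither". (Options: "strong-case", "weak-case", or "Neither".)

The expert witness pays 13; no expert pays 9.
strong-case: assigned the expert witness, nets 13 − 1 = 12; deviating to no expert nets 9.
weak-case: assigned no expert, nets 9; deviating to the expert witness nets 13 − 2 = 11.
The weak-case type gains 2 by deviating.

weak-case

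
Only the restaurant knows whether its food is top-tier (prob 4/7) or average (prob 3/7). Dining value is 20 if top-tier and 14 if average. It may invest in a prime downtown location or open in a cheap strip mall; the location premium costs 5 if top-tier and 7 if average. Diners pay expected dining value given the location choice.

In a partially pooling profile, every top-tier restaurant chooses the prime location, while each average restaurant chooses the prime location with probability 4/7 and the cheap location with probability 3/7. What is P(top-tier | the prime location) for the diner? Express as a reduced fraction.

7/10

P(the prime location) = (4/7)·1 + (3/7)·(4/7) = 40/49.
By Bayes' rule, P(top-tier | the prime location) = (4/7) / (40/49) = 7/10.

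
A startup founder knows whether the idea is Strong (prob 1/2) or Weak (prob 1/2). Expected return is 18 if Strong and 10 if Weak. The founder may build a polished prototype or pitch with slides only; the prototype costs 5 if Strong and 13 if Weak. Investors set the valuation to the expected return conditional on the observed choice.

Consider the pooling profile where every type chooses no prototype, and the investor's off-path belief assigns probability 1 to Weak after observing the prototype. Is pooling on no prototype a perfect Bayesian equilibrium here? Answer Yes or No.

On path, the investor holds the prior and pays 1/2·18 + 1/2·10 = 14. Off path (the prototype), believing Weak, it pays 10.
Strong: no prototype nets 14; the prototype nets 10 − 5 = 5. Strong stays.
Weak: no prototype nets 14; the prototype nets 10 − 13 = -3. Weak stays.
No type deviates, so pooling is sustained.

Yes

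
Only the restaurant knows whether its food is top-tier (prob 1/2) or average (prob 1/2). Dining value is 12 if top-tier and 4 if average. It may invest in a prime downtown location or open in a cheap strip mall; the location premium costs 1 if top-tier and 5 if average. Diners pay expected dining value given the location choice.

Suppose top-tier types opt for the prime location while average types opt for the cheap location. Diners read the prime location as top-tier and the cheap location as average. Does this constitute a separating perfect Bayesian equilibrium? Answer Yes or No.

No

Under these beliefs, the prime location earns price premium 12 and the cheap location earns price premium 4.
top-tier: the prime location nets 12 − 1 = 11; the cheap location nets 4. top-tier prefers the prime location.
average: the prime location nets 12 − 5 = 7; the cheap location nets 4. average would deviate to the prime location.
average has a profitable deviation, so the profile is not an equilibrium.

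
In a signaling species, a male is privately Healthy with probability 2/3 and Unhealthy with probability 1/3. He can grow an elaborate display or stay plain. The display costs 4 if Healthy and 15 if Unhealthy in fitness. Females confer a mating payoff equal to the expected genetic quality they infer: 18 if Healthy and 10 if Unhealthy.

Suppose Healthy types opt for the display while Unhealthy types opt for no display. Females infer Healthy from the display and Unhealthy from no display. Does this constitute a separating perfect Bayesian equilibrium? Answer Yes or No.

Yes

Under these beliefs, the display earns mating payoff 18 and no display earns mating payoff 10.
Healthy: the display nets 18 − 4 = 14; no display nets 10. Healthy prefers the display.
Unhealthy: the display nets 18 − 15 = 3; no display nets 10. Unhealthy prefers no display.
Neither type deviates, so the separating profile is an equilibrium.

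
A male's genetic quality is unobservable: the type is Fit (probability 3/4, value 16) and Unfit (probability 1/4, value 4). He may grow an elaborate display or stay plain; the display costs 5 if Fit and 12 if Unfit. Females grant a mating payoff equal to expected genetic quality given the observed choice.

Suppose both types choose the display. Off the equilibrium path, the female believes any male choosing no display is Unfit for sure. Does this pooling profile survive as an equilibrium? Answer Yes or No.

No

On path, the female holds the prior and pays 3/4·16 + 1/4·4 = 13. Off path (no display), believing Unfit, it pays 4.
Fit: the display nets 13 − 5 = 8; no display nets 4. Fit stays.
Unfit: the display nets 13 − 12 = 1; no display nets 4. Unfit would deviate.
A type deviates, so pooling fails.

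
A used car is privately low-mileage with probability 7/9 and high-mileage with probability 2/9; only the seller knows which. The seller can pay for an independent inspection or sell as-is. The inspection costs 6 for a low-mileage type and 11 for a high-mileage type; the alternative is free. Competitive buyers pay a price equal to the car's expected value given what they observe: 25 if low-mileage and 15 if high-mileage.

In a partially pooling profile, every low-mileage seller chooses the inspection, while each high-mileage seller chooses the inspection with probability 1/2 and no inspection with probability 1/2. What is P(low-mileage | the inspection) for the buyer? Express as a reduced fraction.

P(the inspection) = (7/9)·1 + (2/9)·(1/2) = 8/9.
By Bayes' rule, P(low-mileage | the inspection) = (7/9) / (8/9) = 7/8.

7/8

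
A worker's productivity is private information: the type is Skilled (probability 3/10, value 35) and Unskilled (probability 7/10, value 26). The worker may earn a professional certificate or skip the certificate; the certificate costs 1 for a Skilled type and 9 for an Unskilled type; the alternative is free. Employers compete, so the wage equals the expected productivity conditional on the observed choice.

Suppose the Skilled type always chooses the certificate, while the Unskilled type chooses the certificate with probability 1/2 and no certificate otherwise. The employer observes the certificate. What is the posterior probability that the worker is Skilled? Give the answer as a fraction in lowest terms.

6/13

P(the certificate) = (3/10)·1 + (7/10)·(1/2) = 13/20.
By Bayes' rule, P(Skilled | the certificate) = (3/10) / (13/20) = 6/13.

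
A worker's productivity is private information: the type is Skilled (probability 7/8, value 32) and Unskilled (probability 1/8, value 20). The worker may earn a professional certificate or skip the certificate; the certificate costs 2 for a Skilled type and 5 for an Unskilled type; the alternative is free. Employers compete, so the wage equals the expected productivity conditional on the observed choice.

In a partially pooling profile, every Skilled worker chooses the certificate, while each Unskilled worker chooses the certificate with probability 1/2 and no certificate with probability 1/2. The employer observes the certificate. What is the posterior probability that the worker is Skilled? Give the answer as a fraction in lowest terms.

P(the certificate) = (7/8)·1 + (1/8)·(1/2) = 15/16.
By Bayes' rule, P(Skilled | the certificate) = (7/8) / (15/16) = 14/15.

14/15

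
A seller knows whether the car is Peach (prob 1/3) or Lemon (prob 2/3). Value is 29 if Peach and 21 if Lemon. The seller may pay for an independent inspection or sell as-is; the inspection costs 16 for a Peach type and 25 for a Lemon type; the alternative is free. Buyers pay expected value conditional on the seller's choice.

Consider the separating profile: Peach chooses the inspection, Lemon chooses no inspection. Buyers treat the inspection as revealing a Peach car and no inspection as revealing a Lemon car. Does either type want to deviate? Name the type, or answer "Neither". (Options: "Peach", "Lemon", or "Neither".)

Peach

The inspection pays 29; no inspection pays 21.
Peach: assigned the inspection, nets 29 − 16 = 13; deviating to no inspection nets 21.
Lemon: assigned no inspection, nets 21; deviating to the inspection nets 29 − 25 = 4.
The Peach type gains 8 by deviating.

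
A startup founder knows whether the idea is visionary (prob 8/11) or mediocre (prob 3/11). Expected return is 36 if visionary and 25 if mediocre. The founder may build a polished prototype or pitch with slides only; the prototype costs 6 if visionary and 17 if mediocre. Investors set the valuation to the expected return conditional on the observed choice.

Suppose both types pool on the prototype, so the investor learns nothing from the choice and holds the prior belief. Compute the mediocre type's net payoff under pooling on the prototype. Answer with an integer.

16

Pooled valuation = 8/11·36 + 3/11·25 = 33.
mediocre pays cost 17 for the prototype, so net payoff = 33 − 17 = 16.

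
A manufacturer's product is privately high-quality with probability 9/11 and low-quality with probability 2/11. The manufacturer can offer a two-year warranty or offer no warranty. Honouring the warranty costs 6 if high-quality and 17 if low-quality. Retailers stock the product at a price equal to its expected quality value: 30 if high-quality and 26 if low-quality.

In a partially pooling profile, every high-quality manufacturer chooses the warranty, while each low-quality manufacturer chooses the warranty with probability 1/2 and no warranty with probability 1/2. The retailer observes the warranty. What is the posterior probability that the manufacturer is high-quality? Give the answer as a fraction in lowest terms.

P(the warranty) = (9/11)·1 + (2/11)·(1/2) = 10/11.
By Bayes' rule, P(high-quality | the warranty) = (9/11) / (10/11) = 9/10.

9/10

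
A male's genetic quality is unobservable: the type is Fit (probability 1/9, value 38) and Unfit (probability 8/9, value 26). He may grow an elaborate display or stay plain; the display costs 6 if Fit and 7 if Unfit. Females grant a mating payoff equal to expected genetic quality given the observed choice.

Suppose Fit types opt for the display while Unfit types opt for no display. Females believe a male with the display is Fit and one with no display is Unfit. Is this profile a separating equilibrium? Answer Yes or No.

No

Under these beliefs, the display earns mating payoff 38 and no display earns mating payoff 26.
Fit: the display nets 38 − 6 = 32; no display nets 26. Fit prefers the display.
Unfit: the display nets 38 − 7 = 31; no display nets 26. Unfit would deviate to the display.
Unfit has a profitable deviation, so the profile is not an equilibrium.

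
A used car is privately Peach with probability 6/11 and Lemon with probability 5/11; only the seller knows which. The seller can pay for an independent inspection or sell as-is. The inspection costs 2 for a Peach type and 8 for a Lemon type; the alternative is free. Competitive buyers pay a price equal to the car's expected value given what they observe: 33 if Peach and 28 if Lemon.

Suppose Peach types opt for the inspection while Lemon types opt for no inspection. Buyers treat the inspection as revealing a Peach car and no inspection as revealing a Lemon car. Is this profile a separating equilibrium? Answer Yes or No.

Under these beliefs, the inspection earns price 33 and no inspection earns price 28.
Peach: the inspection nets 33 − 2 = 31; no inspection nets 28. Peach prefers the inspection.
Lemon: the inspection nets 33 − 8 = 25; no inspection nets 28. Lemon prefers no inspection.
Neither type deviates, so the separating profile is an equilibrium.

Yes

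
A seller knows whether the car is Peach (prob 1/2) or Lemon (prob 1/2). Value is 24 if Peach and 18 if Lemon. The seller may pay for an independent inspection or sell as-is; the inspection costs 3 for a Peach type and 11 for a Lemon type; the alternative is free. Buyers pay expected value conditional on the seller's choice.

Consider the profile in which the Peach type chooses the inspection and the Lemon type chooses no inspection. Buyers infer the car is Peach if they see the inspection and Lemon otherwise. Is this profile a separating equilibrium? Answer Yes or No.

Yes

Under these beliefs, the inspection earns price 24 and no inspection earns price 18.
Peach: the inspection nets 24 − 3 = 21; no inspection nets 18. Peach prefers the inspection.
Lemon: the inspection nets 24 − 11 = 13; no inspection nets 18. Lemon prefers no inspection.
Neither type deviates, so the separating profile is an equilibrium.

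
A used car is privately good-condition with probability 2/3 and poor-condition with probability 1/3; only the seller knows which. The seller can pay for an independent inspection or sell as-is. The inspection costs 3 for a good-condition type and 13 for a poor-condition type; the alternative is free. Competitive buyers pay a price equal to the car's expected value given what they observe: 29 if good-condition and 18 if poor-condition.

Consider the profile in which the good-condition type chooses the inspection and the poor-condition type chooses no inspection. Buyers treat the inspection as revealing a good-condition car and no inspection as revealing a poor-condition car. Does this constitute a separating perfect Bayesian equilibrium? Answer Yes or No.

Under these beliefs, the inspection earns price 29 and no inspection earns price 18.
good-condition: the inspection nets 29 − 3 = 26; no inspection nets 18. good-condition prefers the inspection.
poor-condition: the inspection nets 29 − 13 = 16; no inspection nets 18. poor-condition prefers no inspection.
Neither type deviates, so the separating profile is an equilibrium.

Yes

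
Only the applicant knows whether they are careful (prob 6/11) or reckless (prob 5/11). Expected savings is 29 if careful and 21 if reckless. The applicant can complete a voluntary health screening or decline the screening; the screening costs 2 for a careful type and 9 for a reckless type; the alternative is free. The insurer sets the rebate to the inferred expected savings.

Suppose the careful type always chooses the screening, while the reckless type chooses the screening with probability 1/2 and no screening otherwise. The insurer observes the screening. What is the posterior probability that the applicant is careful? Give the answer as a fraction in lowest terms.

12/17

P(the screening) = (6/11)·1 + (5/11)·(1/2) = 17/22.
By Bayes' rule, P(careful | the screening) = (6/11) / (17/22) = 12/17.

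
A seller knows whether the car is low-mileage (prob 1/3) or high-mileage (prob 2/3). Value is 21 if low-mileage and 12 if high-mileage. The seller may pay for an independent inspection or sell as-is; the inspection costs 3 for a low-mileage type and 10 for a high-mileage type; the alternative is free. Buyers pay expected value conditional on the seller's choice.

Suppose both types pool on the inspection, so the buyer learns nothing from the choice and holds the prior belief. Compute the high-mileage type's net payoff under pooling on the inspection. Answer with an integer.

Pooled price = 1/3·21 + 2/3·12 = 15.
high-mileage pays cost 10 for the inspection, so net payoff = 15 − 10 = 5.

5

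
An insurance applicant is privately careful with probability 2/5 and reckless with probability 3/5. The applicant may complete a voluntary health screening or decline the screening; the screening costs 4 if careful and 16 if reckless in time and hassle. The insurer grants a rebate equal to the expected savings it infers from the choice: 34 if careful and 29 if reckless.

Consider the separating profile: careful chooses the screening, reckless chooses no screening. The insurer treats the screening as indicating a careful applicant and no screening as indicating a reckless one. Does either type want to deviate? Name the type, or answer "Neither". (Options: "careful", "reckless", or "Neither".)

Neither

The screening pays 34; no screening pays 29.
careful: assigned the screening, nets 34 − 4 = 30; deviating to no screening nets 29.
reckless: assigned no screening, nets 29; deviating to the screening nets 34 − 16 = 18.
Both types strictly prefer their assigned action; no profitable deviation.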